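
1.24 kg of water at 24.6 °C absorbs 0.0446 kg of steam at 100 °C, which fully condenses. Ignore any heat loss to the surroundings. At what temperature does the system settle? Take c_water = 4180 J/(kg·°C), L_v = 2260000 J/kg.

Net heat exchanged in the isolated system is zero:
condense steam: −0.0446·2260000 = −100796
  condensate cools 100→T: 0.0446·4180·(T − 100) = 186.43(T − 100)
  water warms: 1.24·4180·(T − 24.6) = 5183.2(T − 24.6)
5369.6 T = 100796 + 18643 + 127507 = 246946
T ≈ 45.99 °C, under the boiling point, so the assumption holds.

T_f ≈ 46.0 °C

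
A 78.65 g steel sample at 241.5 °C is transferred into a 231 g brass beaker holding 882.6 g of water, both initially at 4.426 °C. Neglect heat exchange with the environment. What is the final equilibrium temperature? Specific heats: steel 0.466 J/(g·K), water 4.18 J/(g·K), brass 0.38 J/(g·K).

Energy conservation, ΣQ = 0:
78.65*0.466*(T − 241.5) + 882.6*4.18*(T − 4.426) + 231*0.38*(T − 4.426) = 0
3813.7 T = 25568
T = 25568 / 3813.7 = 6.7 °C

T_f ≈ 6.7 °C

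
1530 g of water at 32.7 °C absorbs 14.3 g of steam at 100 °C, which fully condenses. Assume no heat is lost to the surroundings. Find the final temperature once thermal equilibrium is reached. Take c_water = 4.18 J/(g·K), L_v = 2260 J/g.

Energy conservation, ΣQ = 0:
steam→water at 100 °C releases m L_v = 14.3·2260 = 32318; condensed water 100 °C→T: 59.77(T − 100); water warms: 1530·4.18·(T − 32.7) = 6395.4(T − 32.7)
6455.2 T = 32318 + 5977.4 + 209130 = 247425
T ≈ 38.33 °C, under the boiling point, so the assumption holds.

T_f ≈ 38.3 °C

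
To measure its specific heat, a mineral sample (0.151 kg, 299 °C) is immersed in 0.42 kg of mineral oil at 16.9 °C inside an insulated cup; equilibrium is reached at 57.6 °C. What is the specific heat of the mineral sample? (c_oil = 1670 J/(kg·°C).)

c ≈ 783 J/(kg·°C)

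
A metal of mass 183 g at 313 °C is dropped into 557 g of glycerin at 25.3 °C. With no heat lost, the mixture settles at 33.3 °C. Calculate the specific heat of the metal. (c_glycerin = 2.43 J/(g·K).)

c ≈ 0.212 J/(g·K)

m_s c (T_s − T_f) = m_glycerin c_glycerin (T_f − T_0):
183×c×(313 − 33.3) = 557×2.43×(33.3 − 25.3)
51185 c = 10828  ⇒  c ≈ 0.2115 J/(g·K)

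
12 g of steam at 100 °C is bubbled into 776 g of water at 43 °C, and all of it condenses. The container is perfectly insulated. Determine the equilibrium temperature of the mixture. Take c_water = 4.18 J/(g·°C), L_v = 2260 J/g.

T_f ≈ 52.1 °C

Conservation of energy gives ΣQ = 0:
steam→water at 100 °C releases m L_v = 12·2260 = 27120; condensed water 100 °C→T: 50.16(T − 100); water warms: 776·4.18·(T − 43) = 3243.7(T − 43)
3293.8 T = 27120 + 5016 + 139478 = 171614
T ≈ 52.10 °C (< 100 °C, so full condensation is consistent).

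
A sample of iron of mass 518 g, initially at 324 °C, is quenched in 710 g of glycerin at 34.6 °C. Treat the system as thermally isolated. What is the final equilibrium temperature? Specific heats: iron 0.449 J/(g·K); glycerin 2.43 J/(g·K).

T_f ≈ 69.0 °C

Net heat exchanged in the isolated system is zero:
518·0.449·(T − 324) + 710·2.43·(T − 34.6) = 0
(232.58 + 1725.3) T = 232.58·324 + 1725.3·34.6
T = 135052/1957.9 ≈ 68.98 °C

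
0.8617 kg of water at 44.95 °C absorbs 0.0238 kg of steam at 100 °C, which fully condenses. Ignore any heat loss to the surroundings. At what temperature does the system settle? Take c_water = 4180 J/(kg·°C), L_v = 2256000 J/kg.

Net heat exchanged in the isolated system is zero:
steam→water at 100 °C releases m L_v = 0.0238·2256000 = 53693
  condensed water 100 °C→T: 99.48(T − 100)
  water warms: 0.8617·4180·(T − 44.95) = 3601.9(T − 44.95)
3701.4 T = 53693 + 9948.4 + 161906 = 225547
T ≈ 60.94 °C, under the boiling point, so the assumption holds.

T_f ≈ 60.9 °C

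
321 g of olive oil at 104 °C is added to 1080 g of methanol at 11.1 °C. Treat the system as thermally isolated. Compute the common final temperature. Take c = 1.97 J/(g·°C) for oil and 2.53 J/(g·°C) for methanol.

T_f ≈ 28.6 °C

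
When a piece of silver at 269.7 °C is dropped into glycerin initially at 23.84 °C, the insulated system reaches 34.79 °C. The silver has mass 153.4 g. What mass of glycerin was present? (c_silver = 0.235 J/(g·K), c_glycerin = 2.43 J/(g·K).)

m ≈ 318 g

Heat lost by the silver = heat gained by the glycerin:
153.4·0.235·(269.7 − 34.79) = m·2.43·(34.79 − 23.84)
26.61 m = 8468.3  ⇒  m ≈ 318.3 g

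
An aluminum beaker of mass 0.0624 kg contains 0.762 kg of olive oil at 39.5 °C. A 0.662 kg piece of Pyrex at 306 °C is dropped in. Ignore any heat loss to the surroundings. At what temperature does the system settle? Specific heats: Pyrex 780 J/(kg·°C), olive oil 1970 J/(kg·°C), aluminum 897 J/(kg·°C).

T_f ≈ 105.9 °C

T_f = Σ m_i c_i T_i / Σ m_i c_i:
T_f = (516.36·306 + 1501.1·39.5 + 55.97·39.5) / (516.36 + 1501.1 + 55.97)
    = 219512 / 2073.5 ≈ 105.87 °C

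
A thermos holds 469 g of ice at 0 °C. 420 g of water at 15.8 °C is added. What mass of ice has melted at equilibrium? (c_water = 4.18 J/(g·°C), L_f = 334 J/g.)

m_melted ≈ 83 g

Water can give up m c ΔT = 420·4.18·15.8 = 27738 J before reaching 0 °C.
To melt every bit of ice: 469·334 = 156646 J.
27738 J < 156646 J, so only part of the ice melts and the system sits at 0 °C.
Mass melted = 27738/334 ≈ 83.05 g.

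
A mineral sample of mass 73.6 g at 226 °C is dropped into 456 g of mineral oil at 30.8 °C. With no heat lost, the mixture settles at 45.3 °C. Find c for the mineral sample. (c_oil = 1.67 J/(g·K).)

c ≈ 0.83 J/(g·K)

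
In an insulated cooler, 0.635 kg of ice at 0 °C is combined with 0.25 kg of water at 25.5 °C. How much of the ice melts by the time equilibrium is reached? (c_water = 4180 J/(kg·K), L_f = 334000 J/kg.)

Water can give up m c ΔT = 0.25·4180·25.5 = 26648 J before reaching 0 °C.
Fully melting the ice requires m_ice L_f = 0.635·334000 = 212090 J.
That's not enough to melt it all — equilibrium is at 0 °C with ice remaining.
m_melt = 26648 / L_f = 0.07978 kg.

m_melted ≈ 0.0798 kg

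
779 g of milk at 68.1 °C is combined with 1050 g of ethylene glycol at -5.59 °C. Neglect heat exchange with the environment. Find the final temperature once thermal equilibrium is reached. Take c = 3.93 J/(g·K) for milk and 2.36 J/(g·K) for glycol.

T_f ≈ 35.1 °C

Setting the total heat transfer to zero:
779*3.93*(T − 68.1) + 1050*2.36*(T − (-5.59)) = 0
3061.5(T − 68.1) + 2478(T − (-5.59)) = 0
(3061.5 + 2478) T = 3061.5*68.1 + 2478*(-5.59)
T = 194634 / 5539.5 = 35.1 °C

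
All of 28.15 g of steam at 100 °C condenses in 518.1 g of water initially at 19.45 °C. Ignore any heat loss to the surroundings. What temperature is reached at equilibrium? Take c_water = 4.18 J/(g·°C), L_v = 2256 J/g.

Taking heat into each body as positive, Σ m c ΔT = 0:
latent heat released on condensation: 28.15·2256 = 63506; condensed water 100 °C→T: 117.67(T − 100); water warms: 518.1·4.18·(T − 19.45) = 2165.7(T − 19.45)
2283.3 T = 63506 + 11767 + 42122 = 117395
T ≈ 51.41 °C — below 100 °C, confirming all the steam condensed.

T_f ≈ 51.4 °C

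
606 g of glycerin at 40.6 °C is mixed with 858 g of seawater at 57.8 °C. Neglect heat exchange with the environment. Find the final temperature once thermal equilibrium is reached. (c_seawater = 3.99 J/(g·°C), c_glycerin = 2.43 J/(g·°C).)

Net heat exchanged in the isolated system is zero:
858×3.99×(T − 57.8) + 606×2.43×(T − 40.6) = 0
3423.4(T − 57.8) + 1472.6(T − 40.6) = 0
(3423.4 + 1472.6) T = 3423.4×57.8 + 1472.6×40.6
T = 257660 / 4896 = 52.6 °C

T_f ≈ 52.6 °C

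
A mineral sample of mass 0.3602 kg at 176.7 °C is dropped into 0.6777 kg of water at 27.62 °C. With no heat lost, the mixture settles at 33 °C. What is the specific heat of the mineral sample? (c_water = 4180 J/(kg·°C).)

Heat gained plus heat lost sum to zero:
0.3602·c·(33 − 176.7) + 0.6777·4180·(33 − 27.62) = 0
-51.76 c = -15240
c = -15240/-51.76 ≈ 294.4 J/(kg·°C)

c ≈ 294 J/(kg·°C)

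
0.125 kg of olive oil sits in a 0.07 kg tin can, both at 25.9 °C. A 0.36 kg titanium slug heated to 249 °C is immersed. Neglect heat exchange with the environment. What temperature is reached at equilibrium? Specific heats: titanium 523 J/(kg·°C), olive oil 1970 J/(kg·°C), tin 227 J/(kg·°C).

Net heat exchanged in the isolated system is zero:
0.36×523×(T − 249) + 0.125×1970×(T − 25.9) + 0.07×227×(T − 25.9) = 0
(188.28 + 246.25 + 15.89) T = 188.28×249 + 246.25×25.9 + 15.89×25.9
T = 53671/450.42 ≈ 119.16 °C

T_f ≈ 119.2 °C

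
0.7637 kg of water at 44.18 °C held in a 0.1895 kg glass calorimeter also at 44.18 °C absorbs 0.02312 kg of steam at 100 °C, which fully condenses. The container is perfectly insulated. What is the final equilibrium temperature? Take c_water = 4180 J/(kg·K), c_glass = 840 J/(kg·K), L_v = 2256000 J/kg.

T_f ≈ 60.9 °C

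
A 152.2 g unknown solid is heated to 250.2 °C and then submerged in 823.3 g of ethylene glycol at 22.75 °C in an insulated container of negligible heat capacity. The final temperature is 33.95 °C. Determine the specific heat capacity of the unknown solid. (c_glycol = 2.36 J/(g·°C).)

c ≈ 0.661 J/(g·°C)

Energy conservation, ΣQ = 0:
152.2·c·(33.95 − 250.2) + 823.3·2.36·(33.95 − 22.75) = 0
-32913 c = -21761
c = -21761/-32913 ≈ 0.6612 J/(g·°C)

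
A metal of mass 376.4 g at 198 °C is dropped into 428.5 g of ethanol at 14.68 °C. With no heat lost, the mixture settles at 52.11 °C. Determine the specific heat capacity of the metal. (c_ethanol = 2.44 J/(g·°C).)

c ≈ 0.713 J/(g·°C)

Heat lost by the metal = heat gained by the ethanol:
376.4·c·(198 − 52.11) = 428.5·2.44·(52.11 − 14.68)
54913 c = 39135  ⇒  c ≈ 0.7127 J/(g·°C)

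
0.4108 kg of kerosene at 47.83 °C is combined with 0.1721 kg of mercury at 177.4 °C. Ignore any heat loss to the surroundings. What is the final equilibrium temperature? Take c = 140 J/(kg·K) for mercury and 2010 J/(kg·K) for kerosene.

Taking heat into each body as positive, Σ m c ΔT = 0:
0.1721·140·(T − 177.4) + 0.4108·2010·(T − 47.83) = 0
(24.09 + 825.71) T = 24.09·177.4 + 825.71·47.83
T ≈ 51.50 °C

T_f ≈ 51.5 °C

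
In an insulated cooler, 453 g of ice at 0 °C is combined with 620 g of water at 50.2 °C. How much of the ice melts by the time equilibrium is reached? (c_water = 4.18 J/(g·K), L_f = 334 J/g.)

m_melted ≈ 390 g

Cooling the water to 0 °C releases 620·4.18·50.2 = 130098 J.
To melt every bit of ice: 453·334 = 151302 J.
That's not enough to melt it all — equilibrium is at 0 °C with ice remaining.
m_melted·334 = 130098  ⇒  m_melted ≈ 389.5 g.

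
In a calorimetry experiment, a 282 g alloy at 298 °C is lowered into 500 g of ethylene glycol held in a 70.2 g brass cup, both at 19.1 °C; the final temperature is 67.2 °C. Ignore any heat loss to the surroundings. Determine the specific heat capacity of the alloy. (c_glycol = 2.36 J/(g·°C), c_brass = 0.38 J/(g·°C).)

c ≈ 0.892 J/(g·°C)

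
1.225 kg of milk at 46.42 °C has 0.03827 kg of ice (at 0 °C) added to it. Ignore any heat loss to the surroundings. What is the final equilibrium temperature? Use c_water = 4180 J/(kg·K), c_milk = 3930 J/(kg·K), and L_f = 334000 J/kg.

Energy conservation, ΣQ = 0:
fusion: m_ice L_f = 0.03827·334000 = 12782
  warm the meltwater: 159.97 T
  milk: 4814.2(T − 46.42)
4974.2 T = 223477 − 12782 = 210695
T ≈ 42.36 °C — above 0 °C, consistent with complete melting.

T_f ≈ 42.4 °C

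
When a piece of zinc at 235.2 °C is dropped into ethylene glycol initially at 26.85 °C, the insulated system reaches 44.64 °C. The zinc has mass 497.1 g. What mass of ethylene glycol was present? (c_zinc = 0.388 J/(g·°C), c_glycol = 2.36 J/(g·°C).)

Conservation of energy gives ΣQ = 0:
497.1·0.388·(44.64 − 235.2) + m·2.36·(44.64 − 26.85) = 0
41.98 m = 36754
m = 36754/41.98 ≈ 875.4 g

m ≈ 875 g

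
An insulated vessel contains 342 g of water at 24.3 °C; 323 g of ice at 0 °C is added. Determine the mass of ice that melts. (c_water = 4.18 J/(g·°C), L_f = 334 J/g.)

m_melted ≈ 104 g

Water can give up m c ΔT = 342×4.18×24.3 = 34738 J before reaching 0 °C.
Melting all 323 g of ice would need 323×334 = 107882 J.
That's not enough to melt it all — equilibrium is at 0 °C with ice remaining.
Mass melted = 34738/334 ≈ 104 g.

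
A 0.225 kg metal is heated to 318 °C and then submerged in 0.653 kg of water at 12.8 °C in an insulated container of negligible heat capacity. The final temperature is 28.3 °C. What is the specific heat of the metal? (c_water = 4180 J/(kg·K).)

c ≈ 649 J/(kg·K)

m_s c (T_s − T_f) = m_water c_water (T_f − T_0):
0.225×c×(318 − 28.3) = 0.653×4180×(28.3 − 12.8)
65.18 c = 42308  ⇒  c ≈ 649.1 J/(kg·K)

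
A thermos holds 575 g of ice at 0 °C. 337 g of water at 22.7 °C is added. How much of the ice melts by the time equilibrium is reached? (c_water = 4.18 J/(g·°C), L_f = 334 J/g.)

Cooling the water to 0 °C releases 337×4.18×22.7 = 31977 J.
Melting all 575 g of ice would need 575×334 = 192050 J.
That's not enough to melt it all — equilibrium is at 0 °C with ice remaining.
Mass melted = 31977/334 ≈ 95.74 g.

m_melted ≈ 95.7 g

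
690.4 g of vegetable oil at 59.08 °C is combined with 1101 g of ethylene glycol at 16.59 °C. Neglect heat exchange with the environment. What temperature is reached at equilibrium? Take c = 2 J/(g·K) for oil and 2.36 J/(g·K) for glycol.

Let T be the final temperature. ΣQ_i = 0:
690.4×2×(T − 59.08) + 1101×2.36×(T − 16.59) = 0
1380.8(T − 59.08) + 2598.4(T − 16.59) = 0
(1380.8 + 2598.4) T = 1380.8×59.08 + 2598.4×16.59
T = 124684 / 3979.2 = 31.3 °C

T_f ≈ 31.3 °C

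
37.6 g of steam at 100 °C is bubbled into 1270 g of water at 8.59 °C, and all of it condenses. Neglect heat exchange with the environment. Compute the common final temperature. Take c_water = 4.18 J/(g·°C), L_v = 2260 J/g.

Setting the total heat transfer to zero:
steam→water at 100 °C releases m L_v = 37.6·2260 = 84976
  condensed water 100 °C→T: 157.17(T − 100)
  water warms: 1270·4.18·(T − 8.59) = 5308.6(T − 8.59)
5465.8 T = 84976 + 15717 + 45601 = 146294
T ≈ 26.77 °C (< 100 °C, so full condensation is consistent).

T_f ≈ 26.8 °C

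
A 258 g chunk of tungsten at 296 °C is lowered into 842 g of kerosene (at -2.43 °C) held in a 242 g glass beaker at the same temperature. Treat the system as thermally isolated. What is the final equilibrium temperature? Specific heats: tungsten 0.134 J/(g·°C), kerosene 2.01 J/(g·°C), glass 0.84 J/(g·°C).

Let T be the final temperature. ΣQ_i = 0:
258*0.134*(T − 296) + 842*2.01*(T − (-2.43)) + 242*0.84*(T − (-2.43)) = 0
(34.57 + 1692.4 + 203.28) T = 34.57*296 + 1692.4*(-2.43) + 203.28*(-2.43)
T = 5626.8 / 1930.3 = 2.92 °C

T_f ≈ 2.9 °C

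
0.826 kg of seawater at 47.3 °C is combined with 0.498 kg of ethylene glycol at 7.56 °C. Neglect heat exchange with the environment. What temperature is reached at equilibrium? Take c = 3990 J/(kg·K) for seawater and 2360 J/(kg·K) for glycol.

T_f ≈ 36.9 °C

Set heat shed by the hot body equal to heat absorbed by the cold body:
0.826*3990*(47.3 − T) = 0.498*2360*(T − 7.56)
3295.7(47.3 − T) = 1175.3(T − 7.56)
4471 T = 164774  ⇒  T ≈ 36.85 °C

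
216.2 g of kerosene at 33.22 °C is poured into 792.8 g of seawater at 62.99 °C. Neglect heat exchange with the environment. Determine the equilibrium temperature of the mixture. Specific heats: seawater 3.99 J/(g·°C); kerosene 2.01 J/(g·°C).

T_f ≈ 59.4 °C

Set heat shed by the hot body equal to heat absorbed by the cold body:
792.8·3.99·(62.99 − T) = 216.2·2.01·(T − 33.22)
3163.3(62.99 − T) = 434.56(T − 33.22)
3597.8 T = 213691  ⇒  T ≈ 59.39 °C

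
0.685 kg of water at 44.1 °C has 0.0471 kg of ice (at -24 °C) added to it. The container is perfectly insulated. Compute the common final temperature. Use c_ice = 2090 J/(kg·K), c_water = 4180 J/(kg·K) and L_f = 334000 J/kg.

T_f ≈ 35.4 °C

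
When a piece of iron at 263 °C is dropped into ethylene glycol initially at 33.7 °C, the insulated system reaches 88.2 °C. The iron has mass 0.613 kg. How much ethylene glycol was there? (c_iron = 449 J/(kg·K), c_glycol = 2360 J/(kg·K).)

m ≈ 0.374 kg

Heat gained plus heat lost sum to zero:
0.613×449×(88.2 − 263) + m×2360×(88.2 − 33.7) = 0
128620 m = 48111
m = 48111/128620 ≈ 0.3741 kg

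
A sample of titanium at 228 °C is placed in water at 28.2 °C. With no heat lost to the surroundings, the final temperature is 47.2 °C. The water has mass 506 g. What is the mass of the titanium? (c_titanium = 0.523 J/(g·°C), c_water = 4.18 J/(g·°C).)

Heat lost by the titanium = heat gained by the water:
m×0.523×(228 − 47.2) = 506×4.18×(47.2 − 28.2)
94.56 m = 40187  ⇒  m ≈ 425 g

m ≈ 425 g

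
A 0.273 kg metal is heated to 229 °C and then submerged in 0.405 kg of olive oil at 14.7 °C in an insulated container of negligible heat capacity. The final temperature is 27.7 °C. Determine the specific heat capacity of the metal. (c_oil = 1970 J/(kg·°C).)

m_s c (T_s − T_f) = m_oil c_oil (T_f − T_0):
0.273·c·(229 − 27.7) = 0.405·1970·(27.7 − 14.7)
54.95 c = 10372  ⇒  c ≈ 188.7 J/(kg·°C)

c ≈ 189 J/(kg·°C)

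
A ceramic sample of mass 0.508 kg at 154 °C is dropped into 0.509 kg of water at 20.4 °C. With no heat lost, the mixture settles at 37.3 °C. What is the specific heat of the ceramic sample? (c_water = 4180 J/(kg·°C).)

Heat lost by the ceramic sample = heat gained by the water:
0.508·c·(154 − 37.3) = 0.509·4180·(37.3 − 20.4)
59.28 c = 35957  ⇒  c ≈ 606.5 J/(kg·°C)

c ≈ 607 J/(kg·°C)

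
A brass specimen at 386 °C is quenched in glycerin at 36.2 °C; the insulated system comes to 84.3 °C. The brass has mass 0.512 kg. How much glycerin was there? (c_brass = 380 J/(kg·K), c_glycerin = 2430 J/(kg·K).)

Heat lost by the brass = heat gained by the glycerin:
0.512×380×(386 − 84.3) = m×2430×(84.3 − 36.2)
116883 m = 58699  ⇒  m ≈ 0.5022 kg

m ≈ 0.502 kg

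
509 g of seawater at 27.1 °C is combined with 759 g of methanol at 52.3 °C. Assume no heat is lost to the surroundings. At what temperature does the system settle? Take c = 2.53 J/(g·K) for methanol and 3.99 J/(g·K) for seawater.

Heat gained plus heat lost sum to zero:
759*2.53*(T − 52.3) + 509*3.99*(T − 27.1) = 0
1920.3(T − 52.3) + 2030.9(T − 27.1) = 0
(1920.3 + 2030.9) T = 1920.3*52.3 + 2030.9*27.1
T ≈ 39.35 °C

T_f ≈ 39.3 °C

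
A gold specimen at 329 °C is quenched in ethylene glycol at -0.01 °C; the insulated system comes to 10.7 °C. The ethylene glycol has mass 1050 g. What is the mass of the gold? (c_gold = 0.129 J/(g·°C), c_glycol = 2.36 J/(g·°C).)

m ≈ 646 g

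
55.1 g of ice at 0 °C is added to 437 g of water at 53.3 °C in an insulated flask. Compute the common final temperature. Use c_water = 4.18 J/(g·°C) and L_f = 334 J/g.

T_f ≈ 38.4 °C

Heat gained plus heat lost sum to zero:
fusion: m_ice L_f = 55.1·334 = 18403
  warm the meltwater: 230.32 T
  water cools: 437·4.18·(T − 53.3) = 1826.7(T − 53.3)
2057 T = 97361 − 18403 = 78958
T ≈ 38.39 °C (positive, so assuming full melt was valid).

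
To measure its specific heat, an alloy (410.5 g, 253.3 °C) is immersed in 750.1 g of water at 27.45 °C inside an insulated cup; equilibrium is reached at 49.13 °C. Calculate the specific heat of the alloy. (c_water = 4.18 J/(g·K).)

Net heat exchanged in the isolated system is zero:
410.5×c×(49.13 − 253.3) + 750.1×4.18×(49.13 − 27.45) = 0
-83812 c = -67976
c = -67976/-83812 ≈ 0.8111 J/(g·K)

c ≈ 0.811 J/(g·K)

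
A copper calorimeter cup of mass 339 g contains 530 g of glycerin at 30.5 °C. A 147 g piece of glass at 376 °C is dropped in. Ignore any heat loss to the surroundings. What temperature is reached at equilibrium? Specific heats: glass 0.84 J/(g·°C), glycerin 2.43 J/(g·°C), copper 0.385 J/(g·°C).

Energy conservation, ΣQ = 0:
147*0.84*(T − 376) + 530*2.43*(T − 30.5) + 339*0.385*(T − 30.5) = 0
123.48(T − 376) + 1287.9(T − 30.5) + 130.52(T − 30.5) = 0
1541.9 T = 89690
T = 89690 / 1541.9 = 58.2 °C

T_f ≈ 58.2 °C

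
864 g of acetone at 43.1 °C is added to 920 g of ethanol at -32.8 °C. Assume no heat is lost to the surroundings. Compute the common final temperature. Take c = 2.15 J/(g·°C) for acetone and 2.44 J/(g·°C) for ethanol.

Heat lost by the acetone equals heat gained by the ethanol:
864×2.15×(43.1 − T) = 920×2.44×(T − (-32.8))
1857.6(43.1 − T) = 2244.8(T − (-32.8))
4102.4 T = 6433.1  ⇒  T ≈ 1.57 °C

T_f ≈ 1.6 °C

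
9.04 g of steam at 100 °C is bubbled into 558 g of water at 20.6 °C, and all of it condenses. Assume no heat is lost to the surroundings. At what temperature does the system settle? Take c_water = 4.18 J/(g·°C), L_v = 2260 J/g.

T_f ≈ 30.5 °C

Heat gained plus heat lost sum to zero:
condense steam: −9.04×2260 = −20430; condensate cools 100→T: 9.04×4.18×(T − 100) = 37.79(T − 100); original water: 2332.4(T − 20.6)
2370.2 T = 20430 + 3778.7 + 48048 = 72257
T ≈ 30.49 °C, under the boiling point, so the assumption holds.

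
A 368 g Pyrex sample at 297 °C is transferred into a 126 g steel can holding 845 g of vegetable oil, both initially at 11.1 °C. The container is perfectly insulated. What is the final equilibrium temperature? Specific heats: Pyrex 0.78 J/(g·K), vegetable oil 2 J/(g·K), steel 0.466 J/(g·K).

T_f ≈ 51.4 °C

Taking heat into each body as positive, Σ m c ΔT = 0:
368·0.78·(T − 297) + 845·2·(T − 11.1) + 126·0.466·(T − 11.1) = 0
287.04(T − 297) + 1690(T − 11.1) + 58.72(T − 11.1) = 0
2035.8 T = 104662
T = 104662/2035.8 ≈ 51.41 °C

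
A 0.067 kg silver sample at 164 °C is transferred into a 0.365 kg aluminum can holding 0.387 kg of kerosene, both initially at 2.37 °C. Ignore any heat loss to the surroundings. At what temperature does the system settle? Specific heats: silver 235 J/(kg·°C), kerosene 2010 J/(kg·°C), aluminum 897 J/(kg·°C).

With ΣQ=0 the equilibrium temperature is the m·c-weighted mean:
T_f = (15.75*164 + 777.87*2.37 + 327.4*2.37) / (15.75 + 777.87 + 327.4)
    = 5201.7 / 1121 ≈ 4.64 °C

T_f ≈ 4.6 °C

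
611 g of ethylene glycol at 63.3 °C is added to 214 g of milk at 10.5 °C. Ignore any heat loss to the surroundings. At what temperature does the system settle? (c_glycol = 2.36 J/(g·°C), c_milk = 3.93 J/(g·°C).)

T_f ≈ 43.8 °C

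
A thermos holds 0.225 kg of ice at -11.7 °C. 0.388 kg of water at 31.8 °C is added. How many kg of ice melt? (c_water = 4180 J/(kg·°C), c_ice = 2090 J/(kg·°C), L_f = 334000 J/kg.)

m_melted ≈ 0.138 kg

Water can give up m c ΔT = 0.388·4180·31.8 = 51575 J before reaching 0 °C.
Of that, 0.225·2090·11.7 = 5501.9 J goes to bring the ice to 0 °C, leaving 46073 J.
To melt every bit of ice: 0.225·334000 = 75150 J.
That's not enough to melt it all — equilibrium is at 0 °C with ice remaining.
m_melt = 46073 / L_f = 0.1379 kg.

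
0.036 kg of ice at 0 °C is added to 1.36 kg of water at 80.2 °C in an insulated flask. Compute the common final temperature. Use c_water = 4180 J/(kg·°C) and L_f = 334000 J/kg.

Energy balance with sensible and latent terms:
melt ice: 0.036·334000 = 12024
  warm the meltwater: 150.48 T
  water: 5684.8(T − 80.2)
5835.3 T = 455921 − 12024 = 443897
T ≈ 76.07 °C. Since T > 0 °C, the all-ice-melts assumption holds.

T_f ≈ 76.1 °C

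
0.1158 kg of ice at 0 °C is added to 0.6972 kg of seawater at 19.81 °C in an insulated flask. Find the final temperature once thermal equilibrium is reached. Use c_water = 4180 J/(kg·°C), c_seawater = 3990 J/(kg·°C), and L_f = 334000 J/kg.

T_f ≈ 5.0 °C

Energy conservation, ΣQ = 0:
latent heat to melt: 0.1158×334000 = 38677
  warm the meltwater: 484.04 T
  seawater cools: 0.6972×3990×(T − 19.81) = 2781.8(T − 19.81)
3265.9 T = 55108 − 38677 = 16431
T ≈ 5.03 °C. Since T > 0 °C, the all-ice-melts assumption holds.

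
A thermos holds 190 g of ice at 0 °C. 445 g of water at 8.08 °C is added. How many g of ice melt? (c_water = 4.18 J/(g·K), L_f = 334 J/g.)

m_melted ≈ 45 g

Cooling the water to 0 °C releases 445·4.18·8.08 = 15030 J.
Fully melting the ice requires m_ice L_f = 190·334 = 63460 J.
15030 J < 63460 J, so only part of the ice melts and the system sits at 0 °C.
Mass melted = 15030/334 ≈ 45 g.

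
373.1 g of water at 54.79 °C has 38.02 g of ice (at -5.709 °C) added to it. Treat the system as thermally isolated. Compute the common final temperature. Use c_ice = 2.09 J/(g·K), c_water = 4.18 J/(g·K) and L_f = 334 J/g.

T_f ≈ 42.1 °C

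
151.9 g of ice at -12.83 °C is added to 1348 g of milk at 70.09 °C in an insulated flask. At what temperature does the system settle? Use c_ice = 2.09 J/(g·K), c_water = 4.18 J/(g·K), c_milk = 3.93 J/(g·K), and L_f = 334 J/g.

Let T be the final temperature. ΣQ_i = 0:
warm ice to 0 °C: 151.9·2.09·(0 − (-12.83)) = 4073.2; melt ice: 151.9·334 = 50735; meltwater 0→T: 151.9·4.18·T = 634.94 T; milk cools: 1348·3.93·(T − 70.09) = 5297.6(T − 70.09)
5932.6 T = 371312 − 54808 = 316504
T ≈ 53.35 °C (positive, so assuming full melt was valid).

T_f ≈ 53.4 °C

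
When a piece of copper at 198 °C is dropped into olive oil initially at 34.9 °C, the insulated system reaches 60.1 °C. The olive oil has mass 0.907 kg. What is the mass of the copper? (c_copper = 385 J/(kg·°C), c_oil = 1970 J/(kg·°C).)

m ≈ 0.848 kg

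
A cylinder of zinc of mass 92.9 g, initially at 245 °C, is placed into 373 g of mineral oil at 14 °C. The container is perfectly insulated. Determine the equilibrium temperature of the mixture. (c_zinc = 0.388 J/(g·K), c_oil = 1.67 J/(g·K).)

T_f ≈ 26.6 °C

|Q_zinc| = |Q_oil|:
92.9*0.388*(245 − T) = 373*1.67*(T − 14)
36.05(245 − T) = 622.91(T − 14)
658.96 T = 17552  ⇒  T ≈ 26.64 °C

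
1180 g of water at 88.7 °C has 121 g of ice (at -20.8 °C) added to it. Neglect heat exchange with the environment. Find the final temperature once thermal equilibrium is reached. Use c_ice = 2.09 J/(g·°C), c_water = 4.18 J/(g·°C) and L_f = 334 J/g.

T_f ≈ 72.1 °C

Conservation of energy gives ΣQ = 0:
warm ice to 0 °C: 121×2.09×(0 − (-20.8)) = 5260.1
  latent heat to melt: 121×334 = 40414
  meltwater 0→T: 121×4.18×T = 505.78 T
  water cools: 1180×4.18×(T − 88.7) = 4932.4(T − 88.7)
5438.2 T = 437504 − 45674 = 391830
T ≈ 72.05 °C — above 0 °C, consistent with complete melting.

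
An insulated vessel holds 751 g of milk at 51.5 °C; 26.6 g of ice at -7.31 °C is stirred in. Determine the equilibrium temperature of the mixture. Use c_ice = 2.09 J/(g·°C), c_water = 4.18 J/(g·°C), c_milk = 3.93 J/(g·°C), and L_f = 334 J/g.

Energy balance with sensible and latent terms:
warm ice to 0 °C: 26.6×2.09×(0 − (-7.31)) = 406.39; melt ice: 26.6×334 = 8884.4; meltwater 0→T: 26.6×4.18×T = 111.19 T; milk: 2951.4(T − 51.5)
3062.6 T = 151999 − 9290.8 = 142708
T ≈ 46.60 °C (positive, so assuming full melt was valid).

T_f ≈ 46.6 °C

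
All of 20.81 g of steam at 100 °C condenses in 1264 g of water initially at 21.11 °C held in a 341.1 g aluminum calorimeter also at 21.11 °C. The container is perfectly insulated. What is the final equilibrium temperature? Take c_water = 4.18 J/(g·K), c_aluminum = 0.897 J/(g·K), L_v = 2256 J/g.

Heat gained plus heat lost sum to zero:
latent heat released on condensation: 20.81×2256 = 46947; condensed water 100 °C→T: 86.99(T − 100); original water: 5283.5(T − 21.11); cup: 305.97(T − 21.11)
5676.5 T = 46947 + 8698.6 + 117994 = 173640
T ≈ 30.59 °C, under the boiling point, so the assumption holds.

T_f ≈ 30.6 °C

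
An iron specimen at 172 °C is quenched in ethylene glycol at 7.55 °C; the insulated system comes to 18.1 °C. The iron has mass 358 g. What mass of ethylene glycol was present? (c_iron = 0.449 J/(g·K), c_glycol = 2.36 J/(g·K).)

m ≈ 994 g

Conservation of energy gives ΣQ = 0:
358·0.449·(18.1 − 172) + m·2.36·(18.1 − 7.55) = 0
24.9 m = 24738
m = 24738/24.9 ≈ 993.6 g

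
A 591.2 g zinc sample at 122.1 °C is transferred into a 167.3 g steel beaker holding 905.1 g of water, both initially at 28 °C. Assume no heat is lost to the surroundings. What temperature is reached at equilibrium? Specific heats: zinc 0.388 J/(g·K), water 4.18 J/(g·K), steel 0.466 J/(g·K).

T_f ≈ 33.3 °C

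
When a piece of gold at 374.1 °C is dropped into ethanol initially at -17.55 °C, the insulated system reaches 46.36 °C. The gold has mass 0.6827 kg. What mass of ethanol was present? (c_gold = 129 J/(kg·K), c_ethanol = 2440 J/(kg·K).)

|Q_gold| = |Q_ethanol|:
0.6827×129×(374.1 − 46.36) = m×2440×(46.36 − (-17.55))
155940 m = 28864  ⇒  m ≈ 0.1851 kg

m ≈ 0.185 kg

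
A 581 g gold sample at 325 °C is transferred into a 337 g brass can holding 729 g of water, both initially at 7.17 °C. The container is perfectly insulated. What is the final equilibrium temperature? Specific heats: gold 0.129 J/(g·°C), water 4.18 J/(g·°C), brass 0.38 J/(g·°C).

Heat gained plus heat lost sum to zero:
581×0.129×(T − 325) + 729×4.18×(T − 7.17) + 337×0.38×(T − 7.17) = 0
(74.95 + 3047.2 + 128.06) T = 74.95×325 + 3047.2×7.17 + 128.06×7.17
T = 47125 / 3250.2 = 14.5 °C

T_f ≈ 14.5 °C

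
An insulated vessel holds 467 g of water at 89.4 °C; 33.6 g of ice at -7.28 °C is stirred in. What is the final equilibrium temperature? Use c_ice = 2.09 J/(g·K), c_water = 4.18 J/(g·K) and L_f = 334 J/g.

T_f ≈ 77.8 °C

Let T be the final temperature. ΣQ_i = 0:
warm ice to 0 °C: 33.6×2.09×(0 − (-7.28)) = 511.23; latent heat to melt: 33.6×334 = 11222; warm the meltwater: 140.45 T; water cools: 467×4.18×(T − 89.4) = 1952.1(T − 89.4)
2092.5 T = 174514 − 11734 = 162781
T ≈ 77.79 °C — above 0 °C, consistent with complete melting.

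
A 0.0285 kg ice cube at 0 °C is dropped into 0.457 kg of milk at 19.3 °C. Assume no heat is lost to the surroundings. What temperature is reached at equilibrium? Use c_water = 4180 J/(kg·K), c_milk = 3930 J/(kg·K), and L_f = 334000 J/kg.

T_f ≈ 13.1 °C

Setting the total heat transfer to zero:
melt ice: 0.0285·334000 = 9519
  meltwater 0→T: 0.0285·4180·T = 119.13 T
  milk: 1796(T − 19.3)
1915.1 T = 34663 − 9519 = 25144
T ≈ 13.13 °C (positive, so assuming full melt was valid).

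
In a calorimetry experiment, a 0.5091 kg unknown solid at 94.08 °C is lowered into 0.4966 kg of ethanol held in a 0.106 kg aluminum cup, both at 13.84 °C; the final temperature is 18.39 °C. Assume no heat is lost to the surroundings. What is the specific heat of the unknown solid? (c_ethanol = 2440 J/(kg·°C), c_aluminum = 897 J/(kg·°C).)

Let T be the final temperature. ΣQ_i = 0:
0.5091×c×(18.39 − 94.08) + 0.4966×2440×(18.39 − 13.84) + 0.106×897×(18.39 − 13.84) = 0
-38.53 c = -5945.9
c = -5945.9/-38.53 ≈ 154.3 J/(kg·°C)

c ≈ 154 J/(kg·°C)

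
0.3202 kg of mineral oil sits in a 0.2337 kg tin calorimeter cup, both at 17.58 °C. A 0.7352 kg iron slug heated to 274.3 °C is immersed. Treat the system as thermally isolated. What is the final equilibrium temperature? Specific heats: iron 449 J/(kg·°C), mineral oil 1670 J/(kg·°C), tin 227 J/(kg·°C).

T_f = Σ m_i c_i T_i / Σ m_i c_i:
T_f = (330.1·274.3 + 534.73·17.58 + 53.05·17.58) / (330.1 + 534.73 + 53.05)
    = 100881 / 917.89 ≈ 109.91 °C

T_f ≈ 109.9 °C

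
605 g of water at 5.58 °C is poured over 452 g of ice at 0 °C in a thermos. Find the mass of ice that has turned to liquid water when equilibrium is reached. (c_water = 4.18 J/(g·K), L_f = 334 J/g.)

Heat available from the water dropping to 0 °C: 605·4.18·5.58 = 14111 J.
Fully melting the ice requires m_ice L_f = 452·334 = 150968 J.
Since 14111 < 150968 J, not all the ice melts; equilibrium is at 0 °C.
m_melt = 14111 / L_f = 42.25 g.

m_melted ≈ 42.2 g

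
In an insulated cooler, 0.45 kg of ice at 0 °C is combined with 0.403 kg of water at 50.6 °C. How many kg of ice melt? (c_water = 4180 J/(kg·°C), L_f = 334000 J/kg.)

Water can give up m c ΔT = 0.403·4180·50.6 = 85238 J before reaching 0 °C.
Melting all 0.45 kg of ice would need 0.45·334000 = 150300 J.
85238 J < 150300 J, so only part of the ice melts and the system sits at 0 °C.
Mass melted = 85238/334000 ≈ 0.2552 kg.

m_melted ≈ 0.255 kg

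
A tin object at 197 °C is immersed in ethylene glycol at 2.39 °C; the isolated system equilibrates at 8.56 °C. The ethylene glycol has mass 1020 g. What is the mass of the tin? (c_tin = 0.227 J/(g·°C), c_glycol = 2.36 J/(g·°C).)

m ≈ 347 g

|Q_tin| = |Q_glycol|:
m·0.227·(197 − 8.56) = 1020·2.36·(8.56 − 2.39)
42.78 m = 14852  ⇒  m ≈ 347.2 g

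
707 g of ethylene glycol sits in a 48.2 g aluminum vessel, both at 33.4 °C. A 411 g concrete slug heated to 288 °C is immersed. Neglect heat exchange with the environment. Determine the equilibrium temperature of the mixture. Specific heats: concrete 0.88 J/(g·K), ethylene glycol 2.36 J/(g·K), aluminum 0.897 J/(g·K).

Energy conservation, ΣQ = 0:
411*0.88*(T − 288) + 707*2.36*(T − 33.4) + 48.2*0.897*(T − 33.4) = 0
361.68(T − 288) + 1668.5(T − 33.4) + 43.24(T − 33.4) = 0
2073.4 T = 161336
T = 161336/2073.4 ≈ 77.81 °C

T_f ≈ 77.8 °C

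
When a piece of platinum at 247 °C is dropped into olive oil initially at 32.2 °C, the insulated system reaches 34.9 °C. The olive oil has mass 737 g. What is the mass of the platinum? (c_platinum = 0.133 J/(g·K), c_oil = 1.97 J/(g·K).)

Net heat exchanged in the isolated system is zero:
m×0.133×(34.9 − 247) + 737×1.97×(34.9 − 32.2) = 0
-28.21 m = -3920.1
m = -3920.1/-28.21 ≈ 139 g

m ≈ 139 g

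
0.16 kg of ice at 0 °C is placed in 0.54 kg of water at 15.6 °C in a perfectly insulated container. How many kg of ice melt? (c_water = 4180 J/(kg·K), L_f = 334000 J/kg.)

m_melted ≈ 0.105 kg

Heat available from the water dropping to 0 °C: 0.54·4180·15.6 = 35212 J.
To melt every bit of ice: 0.16·334000 = 53440 J.
Since 35212 < 53440 J, not all the ice melts; equilibrium is at 0 °C.
m_melt = 35212 / L_f = 0.1054 kg.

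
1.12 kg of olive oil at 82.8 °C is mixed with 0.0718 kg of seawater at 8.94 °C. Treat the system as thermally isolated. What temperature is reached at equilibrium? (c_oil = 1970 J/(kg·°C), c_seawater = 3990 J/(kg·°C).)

T_f ≈ 74.3 °C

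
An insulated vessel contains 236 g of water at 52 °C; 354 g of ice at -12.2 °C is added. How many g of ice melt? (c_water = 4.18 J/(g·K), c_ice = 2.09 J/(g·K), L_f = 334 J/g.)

m_melted ≈ 127 g

Heat available from the water dropping to 0 °C: 236·4.18·52 = 51297 J.
Of that, 354·2.09·12.2 = 9026.3 J goes to bring the ice to 0 °C, leaving 42271 J.
Melting all 354 g of ice would need 354·334 = 118236 J.
That's not enough to melt it all — equilibrium is at 0 °C with ice remaining.
m_melt = 42271 / L_f = 126.6 g.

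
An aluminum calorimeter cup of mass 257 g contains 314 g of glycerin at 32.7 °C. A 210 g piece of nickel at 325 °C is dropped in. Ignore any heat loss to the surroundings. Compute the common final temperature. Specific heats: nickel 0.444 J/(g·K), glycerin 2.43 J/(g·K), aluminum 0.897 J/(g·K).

T_f ≈ 57.8 °C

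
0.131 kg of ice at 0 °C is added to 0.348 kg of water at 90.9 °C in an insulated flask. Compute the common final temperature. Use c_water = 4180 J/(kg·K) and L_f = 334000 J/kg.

T_f ≈ 44.2 °C

Energy conservation, ΣQ = 0:
latent heat to melt: 0.131·334000 = 43754
  warm the meltwater: 547.58 T
  water cools: 0.348·4180·(T − 90.9) = 1454.6(T − 90.9)
2002.2 T = 132227 − 43754 = 88473
T ≈ 44.19 °C — above 0 °C, consistent with complete melting.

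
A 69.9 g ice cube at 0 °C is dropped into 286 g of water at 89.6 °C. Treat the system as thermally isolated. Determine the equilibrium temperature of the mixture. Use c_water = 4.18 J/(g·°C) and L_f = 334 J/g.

T_f ≈ 56.3 °C

Energy balance with sensible and latent terms:
fusion: m_ice L_f = 69.9·334 = 23347; warm the meltwater: 292.18 T; water cools: 286·4.18·(T − 89.6) = 1195.5(T − 89.6)
1487.7 T = 107115 − 23347 = 83768
T ≈ 56.31 °C (positive, so assuming full melt was valid).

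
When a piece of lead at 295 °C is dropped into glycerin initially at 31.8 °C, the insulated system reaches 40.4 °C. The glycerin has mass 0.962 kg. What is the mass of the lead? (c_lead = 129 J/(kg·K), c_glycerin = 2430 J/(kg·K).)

Heat lost by the lead = heat gained by the glycerin:
m·129·(295 − 40.4) = 0.962·2430·(40.4 − 31.8)
32843 m = 20104  ⇒  m ≈ 0.6121 kg

m ≈ 0.612 kg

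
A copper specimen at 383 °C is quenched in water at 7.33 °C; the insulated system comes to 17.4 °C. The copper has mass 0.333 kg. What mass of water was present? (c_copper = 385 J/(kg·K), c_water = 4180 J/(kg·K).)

m ≈ 1.11 kg

Conservation of energy gives ΣQ = 0:
0.333·385·(17.4 − 383) + m·4180·(17.4 − 7.33) = 0
42093 m = 46872
m = 46872/42093 ≈ 1.114 kg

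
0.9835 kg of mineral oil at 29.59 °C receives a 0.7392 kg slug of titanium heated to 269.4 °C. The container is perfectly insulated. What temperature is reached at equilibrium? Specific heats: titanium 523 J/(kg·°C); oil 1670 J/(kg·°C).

T_f ≈ 75.3 °C

Let T be the final temperature. ΣQ_i = 0:
0.7392·523·(T − 269.4) + 0.9835·1670·(T − 29.59) = 0
2029 T = 152750
T = 152750/2029 ≈ 75.28 °C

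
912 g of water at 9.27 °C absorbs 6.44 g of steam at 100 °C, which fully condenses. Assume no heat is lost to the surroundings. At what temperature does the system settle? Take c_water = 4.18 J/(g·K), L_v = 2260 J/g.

Taking heat into each body as positive, Σ m c ΔT = 0:
steam→water at 100 °C releases m L_v = 6.44·2260 = 14554
  condensed water 100 °C→T: 26.92(T − 100)
  water warms: 912·4.18·(T − 9.27) = 3812.2(T − 9.27)
3839.1 T = 14554 + 2691.9 + 35339 = 52585
T ≈ 13.70 °C (< 100 °C, so full condensation is consistent).

T_f ≈ 13.7 °C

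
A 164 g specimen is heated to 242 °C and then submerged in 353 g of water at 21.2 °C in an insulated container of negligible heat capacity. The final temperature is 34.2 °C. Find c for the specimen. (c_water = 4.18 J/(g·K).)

Taking heat into each body as positive, Σ m c ΔT = 0:
164·c·(34.2 − 242) + 353·4.18·(34.2 − 21.2) = 0
-34079 c = -19182
c = -19182/-34079 ≈ 0.5629 J/(g·K)

c ≈ 0.563 J/(g·K)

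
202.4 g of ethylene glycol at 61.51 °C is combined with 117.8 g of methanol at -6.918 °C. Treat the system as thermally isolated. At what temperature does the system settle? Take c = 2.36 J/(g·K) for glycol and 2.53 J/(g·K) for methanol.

Taking heat into each body as positive, Σ m c ΔT = 0:
202.4·2.36·(T − 61.51) + 117.8·2.53·(T − (-6.918)) = 0
477.66(T − 61.51) + 298.03(T − (-6.918)) = 0
(477.66 + 298.03) T = 477.66·61.51 + 298.03·(-6.918)
T = 27319/775.7 ≈ 35.22 °C

T_f ≈ 35.2 °C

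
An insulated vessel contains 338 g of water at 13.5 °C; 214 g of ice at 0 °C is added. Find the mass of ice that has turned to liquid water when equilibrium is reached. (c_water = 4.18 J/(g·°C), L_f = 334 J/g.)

m_melted ≈ 57.1 g

Water can give up m c ΔT = 338·4.18·13.5 = 19073 J before reaching 0 °C.
Fully melting the ice requires m_ice L_f = 214·334 = 71476 J.
19073 J < 71476 J, so only part of the ice melts and the system sits at 0 °C.
m_melt = 19073 / L_f = 57.11 g.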